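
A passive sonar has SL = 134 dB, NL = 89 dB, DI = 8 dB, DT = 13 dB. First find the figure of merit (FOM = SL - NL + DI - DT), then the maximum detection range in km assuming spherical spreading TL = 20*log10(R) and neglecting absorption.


Step 1: FOM = SL - NL + DI - DT = 134 - 89 + 8 - 13 = 40 dB
Step 2: at max range FOM = TL = 20*log10(R), so R = 10^(40/20) = 100.0 m = 0.1 km

0.1 km


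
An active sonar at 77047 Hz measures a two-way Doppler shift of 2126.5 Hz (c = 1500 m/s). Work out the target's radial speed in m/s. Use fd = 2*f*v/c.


From fd = 2*f*v/c, v = c*fd/(2*f) = 1500 * 2126.5 / (2*77047) = 20.7

20.7 m/s


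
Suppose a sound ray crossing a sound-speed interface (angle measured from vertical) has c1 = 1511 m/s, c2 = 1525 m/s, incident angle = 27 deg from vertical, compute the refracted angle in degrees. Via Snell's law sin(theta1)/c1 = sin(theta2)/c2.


sin(theta2) = (c2/c1)*sin(theta1) = (1525/1511)*sin(27 deg) = 0.4582
theta2 = arcsin(0.4582) = 27.27

27.27 deg


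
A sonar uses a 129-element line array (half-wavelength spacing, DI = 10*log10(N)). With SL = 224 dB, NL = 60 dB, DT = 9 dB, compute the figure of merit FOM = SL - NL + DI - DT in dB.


Step 1: DI = 10*log10(129) = 21.11 dB
Step 2: FOM = SL - NL + DI - DT = 224 - 60 + 21.11 - 9 = 176.11

176.11 dB


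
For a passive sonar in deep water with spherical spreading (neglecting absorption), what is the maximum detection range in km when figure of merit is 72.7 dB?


At max range FOM = TL, so 20*log10(R) = 72.7
R = 10^(72.7/20) = 4315.19 m = 4.32 km

4.32 km


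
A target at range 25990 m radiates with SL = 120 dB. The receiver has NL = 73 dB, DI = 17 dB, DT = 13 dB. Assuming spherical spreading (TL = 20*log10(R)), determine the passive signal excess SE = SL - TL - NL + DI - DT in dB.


Step 1: TL = 20*log10(25990) = 88.3 dB
Step 2: SE = 120 - 88.3 - 73 + 17 - 13 = -37.3

-37.3 dB


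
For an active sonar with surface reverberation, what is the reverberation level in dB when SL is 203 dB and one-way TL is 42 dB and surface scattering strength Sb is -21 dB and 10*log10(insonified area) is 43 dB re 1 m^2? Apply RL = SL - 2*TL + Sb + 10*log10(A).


141 dB


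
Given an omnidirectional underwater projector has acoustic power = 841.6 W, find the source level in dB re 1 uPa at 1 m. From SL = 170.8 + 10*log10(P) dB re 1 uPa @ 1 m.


SL = 170.8 + 10*log10(841.6) = 170.8 + 29.25 = 200.05

200.05 dB


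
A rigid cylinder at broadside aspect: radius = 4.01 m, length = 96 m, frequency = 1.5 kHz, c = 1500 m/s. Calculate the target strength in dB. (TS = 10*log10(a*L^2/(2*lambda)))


42.67 dB


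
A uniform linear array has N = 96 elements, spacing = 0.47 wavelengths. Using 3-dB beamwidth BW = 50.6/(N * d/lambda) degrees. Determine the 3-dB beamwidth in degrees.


BW = 50.6 / (96 * 0.47) = 50.6 / 45.12 = 1.12

1.12 deg


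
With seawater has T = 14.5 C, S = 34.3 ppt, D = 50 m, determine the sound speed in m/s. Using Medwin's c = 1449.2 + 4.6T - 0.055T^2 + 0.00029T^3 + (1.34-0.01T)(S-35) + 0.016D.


c = 1449.2 + 4.6*14.5 - 0.055*14.5^2 + 0.00029*14.5^3 + (1.34 - 0.01*14.5)*(34.3 - 35) + 0.016*50 = 1505.18

1505.18 m/s


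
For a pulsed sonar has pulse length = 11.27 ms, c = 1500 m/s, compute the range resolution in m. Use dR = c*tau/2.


8.4525 m


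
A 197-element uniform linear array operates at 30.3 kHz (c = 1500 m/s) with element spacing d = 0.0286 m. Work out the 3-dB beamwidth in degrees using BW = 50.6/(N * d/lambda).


0.44 deg


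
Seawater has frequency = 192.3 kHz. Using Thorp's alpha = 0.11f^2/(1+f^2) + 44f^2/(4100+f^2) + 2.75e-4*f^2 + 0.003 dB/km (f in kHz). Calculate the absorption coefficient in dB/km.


49.891 dB/km


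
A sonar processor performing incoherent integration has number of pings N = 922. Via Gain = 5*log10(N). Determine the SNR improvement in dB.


Gain = 5*log10(922) = 14.82

14.82 dB


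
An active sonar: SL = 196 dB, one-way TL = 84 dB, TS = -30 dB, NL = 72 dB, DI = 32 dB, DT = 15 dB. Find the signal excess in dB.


-57 dB


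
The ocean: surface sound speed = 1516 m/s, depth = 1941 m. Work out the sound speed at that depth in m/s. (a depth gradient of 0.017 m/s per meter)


c = 1516 + 0.017 * 1941 = 1548.997

1548.997 m/s


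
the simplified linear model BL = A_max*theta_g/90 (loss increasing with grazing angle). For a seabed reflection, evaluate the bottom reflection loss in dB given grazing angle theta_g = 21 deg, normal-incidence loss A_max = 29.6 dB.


BL = A_max * theta_g / 90 = 29.6 * 21 / 90 = 6.91

6.91 dB


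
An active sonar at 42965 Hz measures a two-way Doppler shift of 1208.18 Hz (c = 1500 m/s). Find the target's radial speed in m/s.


21.09 m/s


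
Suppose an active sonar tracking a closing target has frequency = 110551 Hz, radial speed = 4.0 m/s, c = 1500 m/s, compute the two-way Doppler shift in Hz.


589.61 Hz


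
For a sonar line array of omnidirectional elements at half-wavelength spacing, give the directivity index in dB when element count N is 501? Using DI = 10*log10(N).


27.0 dB


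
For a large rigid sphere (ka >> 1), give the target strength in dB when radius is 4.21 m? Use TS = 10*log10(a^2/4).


TS = 10*log10(4.21^2 / 4) = 10*log10(4.431025) = 6.47

6.47 dB


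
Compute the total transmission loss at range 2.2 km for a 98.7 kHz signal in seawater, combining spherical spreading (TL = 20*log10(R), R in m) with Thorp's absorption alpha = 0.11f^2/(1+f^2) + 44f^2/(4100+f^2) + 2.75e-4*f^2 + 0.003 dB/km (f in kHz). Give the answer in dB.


Step 1 (Thorp): alpha = 0.11*9741.69/(1+9741.69) + 44*9741.69/(4100+9741.69) + 2.75e-4*9741.69 + 0.003 = 33.7589 dB/km
Step 2: TL_spread = 20*log10(2200) = 66.85 dB
Step 3: TL_abs = alpha*R = 33.7589 * 2.2 = 74.27 dB
Step 4: TL_total = 66.85 + 74.27 = 141.12

141.12 dB


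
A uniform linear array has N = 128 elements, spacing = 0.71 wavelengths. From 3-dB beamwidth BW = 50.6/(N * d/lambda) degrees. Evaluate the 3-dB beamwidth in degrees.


BW = 50.6 / (128 * 0.71) = 50.6 / 90.88 = 0.56

0.56 deg


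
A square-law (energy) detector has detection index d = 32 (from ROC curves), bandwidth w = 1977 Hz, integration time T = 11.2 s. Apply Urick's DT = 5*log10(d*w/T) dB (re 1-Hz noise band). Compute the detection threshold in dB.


18.76 dB


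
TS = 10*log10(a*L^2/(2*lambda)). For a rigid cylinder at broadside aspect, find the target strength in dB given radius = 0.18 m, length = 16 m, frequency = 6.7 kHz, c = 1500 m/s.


20.12 dB


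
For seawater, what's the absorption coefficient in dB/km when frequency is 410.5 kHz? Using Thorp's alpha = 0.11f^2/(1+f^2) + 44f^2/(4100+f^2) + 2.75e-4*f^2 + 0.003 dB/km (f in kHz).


f^2 = 168510.25
alpha = 0.11*168510.25/(1+168510.25) + 44*168510.25/(4100+168510.25) + 2.75e-4*168510.25 + 0.003 = 89.408

89.408 dB/km


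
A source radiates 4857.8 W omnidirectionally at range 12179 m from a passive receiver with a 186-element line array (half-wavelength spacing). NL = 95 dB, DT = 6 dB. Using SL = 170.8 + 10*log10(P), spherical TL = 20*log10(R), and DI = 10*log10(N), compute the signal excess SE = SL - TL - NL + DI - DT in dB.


Step 1: SL = 170.8 + 10*log10(4857.8) = 207.66 dB
Step 2: TL = 20*log10(12179) = 81.71 dB
Step 3: DI = 10*log10(186) = 22.7 dB
Step 4: SE = SL - TL - NL + DI - DT = 207.66 - 81.71 - 95 + 22.7 - 6 = 47.65

47.65 dB


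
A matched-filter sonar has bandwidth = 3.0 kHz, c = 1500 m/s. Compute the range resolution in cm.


25.0 cm


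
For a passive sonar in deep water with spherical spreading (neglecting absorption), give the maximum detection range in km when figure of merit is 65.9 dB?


At max range FOM = TL, so 20*log10(R) = 65.9
R = 10^(65.9/20) = 1972.42 m = 1.97 km

1.97 km


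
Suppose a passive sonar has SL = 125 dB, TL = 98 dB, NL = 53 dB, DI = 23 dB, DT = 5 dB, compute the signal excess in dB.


-8 dB


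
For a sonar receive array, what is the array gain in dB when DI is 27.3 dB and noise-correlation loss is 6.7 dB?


AG = DI - L_corr = 27.3 - 6.7 = 20.6

20.6 dB


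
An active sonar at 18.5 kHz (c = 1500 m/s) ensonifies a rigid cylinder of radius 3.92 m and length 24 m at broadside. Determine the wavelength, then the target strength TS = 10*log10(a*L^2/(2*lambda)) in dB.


Step 1: lambda = c/f = 1500/18500 = 0.08108 m
Step 2: TS = 10*log10(a*L^2/(2*lambda)) = 10*log10(3.92*24^2/(2*0.08108)) = 41.44

41.44 dB


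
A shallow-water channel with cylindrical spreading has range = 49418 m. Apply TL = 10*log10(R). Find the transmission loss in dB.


TL = 10*log10(49418) = 46.94

46.94 dB


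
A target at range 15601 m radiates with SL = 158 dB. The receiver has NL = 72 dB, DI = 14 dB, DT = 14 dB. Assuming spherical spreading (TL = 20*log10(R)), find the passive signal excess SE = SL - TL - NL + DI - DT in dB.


Step 1: TL = 20*log10(15601) = 83.86 dB
Step 2: SE = 158 - 83.86 - 72 + 14 - 14 = 2.14

2.14 dB


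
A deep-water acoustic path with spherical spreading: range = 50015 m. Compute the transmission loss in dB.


TL = 20*log10(50015) = 93.98

93.98 dB


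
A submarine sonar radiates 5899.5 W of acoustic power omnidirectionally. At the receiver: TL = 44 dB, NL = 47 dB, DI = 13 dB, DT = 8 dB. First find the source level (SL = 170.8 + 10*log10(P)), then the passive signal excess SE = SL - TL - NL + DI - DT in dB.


Step 1: SL = 170.8 + 10*log10(5899.5) = 208.51 dB
Step 2: SE = SL - TL - NL + DI - DT = 208.51 - 44 - 47 + 13 - 8 = 122.51

122.51 dB


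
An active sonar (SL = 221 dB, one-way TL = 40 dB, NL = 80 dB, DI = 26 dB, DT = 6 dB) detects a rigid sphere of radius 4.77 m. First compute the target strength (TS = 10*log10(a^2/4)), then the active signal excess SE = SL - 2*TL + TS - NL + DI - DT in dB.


Step 1: TS = 10*log10(4.77^2/4) = 7.55 dB
Step 2: SE = SL - 2*TL + TS - NL + DI - DT = 221 - 2*40 + (7.55) - 80 + 26 - 6 = 88.55

88.55 dB


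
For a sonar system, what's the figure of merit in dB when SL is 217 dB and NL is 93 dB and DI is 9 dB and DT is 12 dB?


121 dB


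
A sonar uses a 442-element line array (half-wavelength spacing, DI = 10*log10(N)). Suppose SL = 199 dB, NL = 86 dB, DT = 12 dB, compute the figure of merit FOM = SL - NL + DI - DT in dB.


Step 1: DI = 10*log10(442) = 26.45 dB
Step 2: FOM = SL - NL + DI - DT = 199 - 86 + 26.45 - 12 = 127.45

127.45 dB


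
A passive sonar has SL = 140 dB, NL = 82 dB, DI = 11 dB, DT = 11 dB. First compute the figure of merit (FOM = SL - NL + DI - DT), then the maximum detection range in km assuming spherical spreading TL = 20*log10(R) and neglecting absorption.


Step 1: FOM = SL - NL + DI - DT = 140 - 82 + 11 - 11 = 58 dB
Step 2: at max range FOM = TL = 20*log10(R), so R = 10^(58/20) = 794.33 m = 0.79 km

0.79 km


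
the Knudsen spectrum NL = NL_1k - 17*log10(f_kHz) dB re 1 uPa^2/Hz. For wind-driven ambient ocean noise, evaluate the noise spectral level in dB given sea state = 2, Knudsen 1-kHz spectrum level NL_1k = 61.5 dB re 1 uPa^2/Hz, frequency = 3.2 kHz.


NL = NL_1k - 17*log10(f_kHz) = 61.5 - 17*log10(3.2) = 61.5 - (8.59) = 52.91

52.91 dB


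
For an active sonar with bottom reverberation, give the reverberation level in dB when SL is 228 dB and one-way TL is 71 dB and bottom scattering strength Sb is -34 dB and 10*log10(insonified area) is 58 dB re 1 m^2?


RL = SL - 2*TL + Sb + 10*log10(A) = 228 - 2*71 + (-34) + 58 = 110

110 dB


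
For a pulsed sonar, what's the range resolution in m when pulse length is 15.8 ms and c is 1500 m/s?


dR = c*tau/2 = 1500 * 15.8e-3 / 2 = 11.85

11.85 m


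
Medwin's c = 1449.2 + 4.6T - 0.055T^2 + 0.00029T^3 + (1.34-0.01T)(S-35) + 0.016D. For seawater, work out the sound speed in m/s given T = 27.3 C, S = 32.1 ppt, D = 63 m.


1537.6 m/s


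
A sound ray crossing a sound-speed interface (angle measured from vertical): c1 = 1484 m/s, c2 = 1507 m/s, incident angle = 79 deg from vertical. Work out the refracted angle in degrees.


sin(theta2) = (c2/c1)*sin(theta1) = (1507/1484)*sin(79 deg) = 0.99684
theta2 = arcsin(0.99684) = 85.44

85.44 deg


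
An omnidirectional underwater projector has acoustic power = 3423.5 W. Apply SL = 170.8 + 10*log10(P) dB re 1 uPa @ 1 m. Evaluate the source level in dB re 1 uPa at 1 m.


SL = 170.8 + 10*log10(3423.5) = 170.8 + 35.34 = 206.14

206.14 dB


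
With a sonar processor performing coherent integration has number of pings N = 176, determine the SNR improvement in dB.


Gain = 10*log10(176) = 22.46

22.46 dB


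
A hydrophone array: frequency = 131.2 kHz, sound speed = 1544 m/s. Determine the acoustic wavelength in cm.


1.18 cm


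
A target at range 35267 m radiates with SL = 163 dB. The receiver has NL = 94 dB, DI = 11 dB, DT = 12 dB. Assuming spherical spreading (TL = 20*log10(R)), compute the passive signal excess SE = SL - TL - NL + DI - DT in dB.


-22.95 dB


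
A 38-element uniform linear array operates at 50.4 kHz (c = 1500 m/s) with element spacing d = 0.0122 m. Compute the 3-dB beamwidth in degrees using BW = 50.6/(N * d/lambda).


Step 1: lambda = 1500/50400 = 0.02976 m
Step 2: d/lambda = 0.0122/0.02976 = 0.4099
Step 3: BW = 50.6/(N * d/lambda) = 50.6/(38 * 0.4099) = 3.25

3.25 deg


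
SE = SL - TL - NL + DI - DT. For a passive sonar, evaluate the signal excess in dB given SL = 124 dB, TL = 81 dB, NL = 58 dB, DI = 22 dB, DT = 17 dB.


SE = SL - TL - NL + DI - DT = 124 - 81 - 58 + 22 - 17 = -10

-10 dB


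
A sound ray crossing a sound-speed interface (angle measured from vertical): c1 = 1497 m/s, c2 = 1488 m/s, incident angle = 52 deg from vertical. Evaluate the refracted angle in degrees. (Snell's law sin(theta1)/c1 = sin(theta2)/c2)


51.56 deg


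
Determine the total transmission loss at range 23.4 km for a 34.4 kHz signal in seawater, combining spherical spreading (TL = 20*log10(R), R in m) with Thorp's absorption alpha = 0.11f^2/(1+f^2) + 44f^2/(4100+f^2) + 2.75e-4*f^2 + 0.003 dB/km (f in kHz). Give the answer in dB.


Step 1 (Thorp): alpha = 0.11*1183.36/(1+1183.36) + 44*1183.36/(4100+1183.36) + 2.75e-4*1183.36 + 0.003 = 10.2934 dB/km
Step 2: TL_spread = 20*log10(23400) = 87.38 dB
Step 3: TL_abs = alpha*R = 10.2934 * 23.4 = 240.87 dB
Step 4: TL_total = 87.38 + 240.87 = 328.25

328.25 dB


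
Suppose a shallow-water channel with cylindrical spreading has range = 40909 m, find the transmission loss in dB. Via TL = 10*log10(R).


TL = 10*log10(40909) = 46.12

46.12 dB


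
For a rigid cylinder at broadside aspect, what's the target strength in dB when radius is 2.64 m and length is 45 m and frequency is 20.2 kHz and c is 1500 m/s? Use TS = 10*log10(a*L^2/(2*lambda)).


lambda = 1500/20200 = 0.07426 m
TS = 10*log10(2.64*45^2/(2*0.07426)) = 45.56

45.56 dB


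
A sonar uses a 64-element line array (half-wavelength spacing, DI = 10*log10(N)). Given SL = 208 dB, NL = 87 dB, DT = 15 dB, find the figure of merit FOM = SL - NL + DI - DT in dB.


124.06 dB


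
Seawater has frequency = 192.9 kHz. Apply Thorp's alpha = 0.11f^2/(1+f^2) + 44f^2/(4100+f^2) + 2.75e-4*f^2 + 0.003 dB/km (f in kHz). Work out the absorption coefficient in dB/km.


49.979 dB/km


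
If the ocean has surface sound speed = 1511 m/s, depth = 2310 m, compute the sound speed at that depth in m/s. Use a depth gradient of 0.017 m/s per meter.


c = 1511 + 0.017 * 2310 = 1550.27

1550.27 m/s


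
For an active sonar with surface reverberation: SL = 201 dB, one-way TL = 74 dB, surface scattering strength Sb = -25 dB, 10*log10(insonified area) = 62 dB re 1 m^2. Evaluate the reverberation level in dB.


90 dB


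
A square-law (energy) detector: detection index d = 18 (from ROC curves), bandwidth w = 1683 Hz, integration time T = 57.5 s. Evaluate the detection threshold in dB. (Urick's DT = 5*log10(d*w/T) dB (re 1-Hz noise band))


13.61 dB


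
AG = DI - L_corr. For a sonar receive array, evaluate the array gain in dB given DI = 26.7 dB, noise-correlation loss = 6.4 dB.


20.3 dB


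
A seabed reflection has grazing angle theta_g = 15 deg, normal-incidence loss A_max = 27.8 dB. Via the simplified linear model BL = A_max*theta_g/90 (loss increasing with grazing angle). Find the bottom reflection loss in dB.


4.63 dB


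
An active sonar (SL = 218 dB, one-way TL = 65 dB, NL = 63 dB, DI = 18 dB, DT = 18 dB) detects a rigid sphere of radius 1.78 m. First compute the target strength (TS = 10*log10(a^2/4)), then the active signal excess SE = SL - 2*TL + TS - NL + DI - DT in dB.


Step 1: TS = 10*log10(1.78^2/4) = -1.01 dB
Step 2: SE = SL - 2*TL + TS - NL + DI - DT = 218 - 2*65 + (-1.01) - 63 + 18 - 18 = 23.99

23.99 dB


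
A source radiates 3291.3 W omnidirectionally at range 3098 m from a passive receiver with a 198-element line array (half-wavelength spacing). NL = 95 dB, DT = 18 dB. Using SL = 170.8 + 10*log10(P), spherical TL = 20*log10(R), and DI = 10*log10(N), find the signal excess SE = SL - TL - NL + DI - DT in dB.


Step 1: SL = 170.8 + 10*log10(3291.3) = 205.97 dB
Step 2: TL = 20*log10(3098) = 69.82 dB
Step 3: DI = 10*log10(198) = 22.97 dB
Step 4: SE = SL - TL - NL + DI - DT = 205.97 - 69.82 - 95 + 22.97 - 18 = 46.12

46.12 dB


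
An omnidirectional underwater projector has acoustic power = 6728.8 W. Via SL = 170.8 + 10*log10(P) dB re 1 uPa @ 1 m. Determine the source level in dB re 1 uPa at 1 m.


SL = 170.8 + 10*log10(6728.8) = 170.8 + 38.28 = 209.08

209.08 dB


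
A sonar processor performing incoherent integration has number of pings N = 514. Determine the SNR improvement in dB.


Gain = 5*log10(514) = 13.55

13.55 dB


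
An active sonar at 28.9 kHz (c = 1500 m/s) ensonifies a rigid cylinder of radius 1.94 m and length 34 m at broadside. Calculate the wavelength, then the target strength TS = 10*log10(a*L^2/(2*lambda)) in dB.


Step 1: lambda = c/f = 1500/28900 = 0.0519 m
Step 2: TS = 10*log10(a*L^2/(2*lambda)) = 10*log10(1.94*34^2/(2*0.0519)) = 43.35

43.35 dB


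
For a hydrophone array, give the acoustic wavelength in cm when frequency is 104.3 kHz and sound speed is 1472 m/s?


lambda = c/f = 1472 / 104300 = 0.0141 m = 1.41 cm

1.41 cm


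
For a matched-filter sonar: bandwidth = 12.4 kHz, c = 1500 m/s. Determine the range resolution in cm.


dR = c/(2*BW) = 1500 / (2 * 12.4e3) = 0.0605 m = 6.05 cm

6.05 cm


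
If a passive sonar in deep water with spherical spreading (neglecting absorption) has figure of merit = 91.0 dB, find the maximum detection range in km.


35.48 km


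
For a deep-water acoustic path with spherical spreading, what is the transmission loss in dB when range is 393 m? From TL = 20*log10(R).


TL = 20*log10(393) = 51.89

51.89 dB


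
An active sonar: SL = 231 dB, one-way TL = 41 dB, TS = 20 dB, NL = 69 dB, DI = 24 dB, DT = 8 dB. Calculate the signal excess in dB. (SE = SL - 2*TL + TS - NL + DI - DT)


SE = SL - 2*TL + TS - NL + DI - DT = 231 - 2*41 + (20) - 69 + 24 - 8 = 116

116 dB


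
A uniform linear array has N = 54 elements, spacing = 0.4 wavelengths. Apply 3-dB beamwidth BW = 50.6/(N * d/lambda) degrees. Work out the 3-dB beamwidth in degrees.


BW = 50.6 / (54 * 0.4) = 50.6 / 21.6 = 2.34

2.34 deg


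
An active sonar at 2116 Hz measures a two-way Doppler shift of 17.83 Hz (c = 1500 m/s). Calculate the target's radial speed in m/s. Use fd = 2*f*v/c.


6.32 m/s


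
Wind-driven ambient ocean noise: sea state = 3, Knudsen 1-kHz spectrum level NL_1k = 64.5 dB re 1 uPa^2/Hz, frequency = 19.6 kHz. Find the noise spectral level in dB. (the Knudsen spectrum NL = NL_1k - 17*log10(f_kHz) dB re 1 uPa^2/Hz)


NL = NL_1k - 17*log10(f_kHz) = 64.5 - 17*log10(19.6) = 64.5 - (21.97) = 42.53

42.53 dB


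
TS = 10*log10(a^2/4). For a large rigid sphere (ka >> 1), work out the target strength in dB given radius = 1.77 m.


TS = 10*log10(1.77^2 / 4) = 10*log10(0.783225) = -1.06

-1.06 dB


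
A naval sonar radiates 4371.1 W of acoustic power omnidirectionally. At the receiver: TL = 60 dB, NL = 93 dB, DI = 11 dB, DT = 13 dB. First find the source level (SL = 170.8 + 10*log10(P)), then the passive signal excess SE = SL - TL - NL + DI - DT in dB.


Step 1: SL = 170.8 + 10*log10(4371.1) = 207.21 dB
Step 2: SE = SL - TL - NL + DI - DT = 207.21 - 60 - 93 + 11 - 13 = 52.21

52.21 dB


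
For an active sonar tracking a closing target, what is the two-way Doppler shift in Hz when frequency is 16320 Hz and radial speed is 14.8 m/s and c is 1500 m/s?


fd = 2*f*v/c = 2 * 16320 * 14.8 / 1500 = 322.05

322.05 Hz


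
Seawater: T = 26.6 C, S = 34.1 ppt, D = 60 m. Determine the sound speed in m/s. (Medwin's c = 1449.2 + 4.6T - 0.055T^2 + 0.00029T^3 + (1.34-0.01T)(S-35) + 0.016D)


c = 1449.2 + 4.6*26.6 - 0.055*26.6^2 + 0.00029*26.6^3 + (1.34 - 0.01*26.6)*(34.1 - 35) + 0.016*60 = 1538.1

1538.1 m/s


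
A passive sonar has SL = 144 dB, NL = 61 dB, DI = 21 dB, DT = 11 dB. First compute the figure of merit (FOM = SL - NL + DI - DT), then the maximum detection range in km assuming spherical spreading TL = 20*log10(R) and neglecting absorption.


Step 1: FOM = SL - NL + DI - DT = 144 - 61 + 21 - 11 = 93 dB
Step 2: at max range FOM = TL = 20*log10(R), so R = 10^(93/20) = 44668.36 m = 44.67 km

44.67 km


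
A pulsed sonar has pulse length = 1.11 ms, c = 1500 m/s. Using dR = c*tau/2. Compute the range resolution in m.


dR = c*tau/2 = 1500 * 1.11e-3 / 2 = 0.8325

0.8325 m


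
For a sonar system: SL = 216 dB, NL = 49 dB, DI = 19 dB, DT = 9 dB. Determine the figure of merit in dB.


FOM = SL - NL + DI - DT = 216 - 49 + 19 - 9 = 177

177 dB


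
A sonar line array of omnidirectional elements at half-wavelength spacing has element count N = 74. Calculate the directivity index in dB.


DI = 10*log10(74) = 18.69

18.69 dB


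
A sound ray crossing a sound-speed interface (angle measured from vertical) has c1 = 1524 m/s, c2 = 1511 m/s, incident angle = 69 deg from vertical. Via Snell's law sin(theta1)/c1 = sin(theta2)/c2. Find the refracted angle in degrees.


67.76 deg


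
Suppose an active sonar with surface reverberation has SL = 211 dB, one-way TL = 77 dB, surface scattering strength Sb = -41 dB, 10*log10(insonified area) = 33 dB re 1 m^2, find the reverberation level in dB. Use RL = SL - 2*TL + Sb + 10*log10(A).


RL = SL - 2*TL + Sb + 10*log10(A) = 211 - 2*77 + (-41) + 33 = 49

49 dB


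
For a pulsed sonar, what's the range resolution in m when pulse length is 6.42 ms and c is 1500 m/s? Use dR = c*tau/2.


dR = c*tau/2 = 1500 * 6.42e-3 / 2 = 4.815

4.815 m


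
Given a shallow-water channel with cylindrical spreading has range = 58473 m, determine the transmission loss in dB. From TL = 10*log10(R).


47.67 dB


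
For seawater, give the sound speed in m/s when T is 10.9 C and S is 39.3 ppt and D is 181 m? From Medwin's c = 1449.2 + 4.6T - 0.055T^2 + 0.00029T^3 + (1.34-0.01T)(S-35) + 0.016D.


c = 1449.2 + 4.6*10.9 - 0.055*10.9^2 + 0.00029*10.9^3 + (1.34 - 0.01*10.9)*(39.3 - 35) + 0.016*181 = 1501.37

1501.37 m/s


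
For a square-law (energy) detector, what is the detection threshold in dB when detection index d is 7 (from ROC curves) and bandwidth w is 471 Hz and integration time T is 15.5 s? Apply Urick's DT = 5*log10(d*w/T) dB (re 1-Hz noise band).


DT = 5*log10(d*w/T) = 5*log10(7 * 471 / 15.5) = 5*log10(212.71) = 11.64

11.64 dB


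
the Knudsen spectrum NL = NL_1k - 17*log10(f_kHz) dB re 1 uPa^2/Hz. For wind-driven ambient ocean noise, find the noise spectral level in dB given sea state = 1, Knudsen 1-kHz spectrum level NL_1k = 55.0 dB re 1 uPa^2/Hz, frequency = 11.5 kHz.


NL = NL_1k - 17*log10(f_kHz) = 55.0 - 17*log10(11.5) = 55.0 - (18.03) = 36.97

36.97 dB


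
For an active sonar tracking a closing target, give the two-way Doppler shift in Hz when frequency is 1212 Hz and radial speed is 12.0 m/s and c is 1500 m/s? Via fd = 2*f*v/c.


19.39 Hz


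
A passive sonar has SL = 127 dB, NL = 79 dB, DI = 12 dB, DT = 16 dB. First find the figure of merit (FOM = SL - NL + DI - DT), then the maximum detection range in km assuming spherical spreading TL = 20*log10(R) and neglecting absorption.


Step 1: FOM = SL - NL + DI - DT = 127 - 79 + 12 - 16 = 44 dB
Step 2: at max range FOM = TL = 20*log10(R), so R = 10^(44/20) = 158.49 m = 0.16 km

0.16 km


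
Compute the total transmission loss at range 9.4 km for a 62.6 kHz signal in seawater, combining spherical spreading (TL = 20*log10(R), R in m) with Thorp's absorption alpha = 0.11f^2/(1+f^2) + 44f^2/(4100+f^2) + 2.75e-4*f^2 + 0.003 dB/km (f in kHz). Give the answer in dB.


Step 1 (Thorp): alpha = 0.11*3918.76/(1+3918.76) + 44*3918.76/(4100+3918.76) + 2.75e-4*3918.76 + 0.003 = 22.6934 dB/km
Step 2: TL_spread = 20*log10(9400) = 79.46 dB
Step 3: TL_abs = alpha*R = 22.6934 * 9.4 = 213.32 dB
Step 4: TL_total = 79.46 + 213.32 = 292.78

292.78 dB


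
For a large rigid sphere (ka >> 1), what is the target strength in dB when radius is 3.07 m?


3.72 dB


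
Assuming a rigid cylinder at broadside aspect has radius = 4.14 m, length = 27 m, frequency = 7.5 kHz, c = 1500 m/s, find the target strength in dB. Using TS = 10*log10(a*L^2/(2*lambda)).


lambda = 1500/7500 = 0.2 m
TS = 10*log10(4.14*27^2/(2*0.2)) = 38.78

38.78 dB


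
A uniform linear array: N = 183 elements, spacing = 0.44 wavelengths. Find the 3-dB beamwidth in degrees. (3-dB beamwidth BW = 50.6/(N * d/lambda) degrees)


0.63 deg


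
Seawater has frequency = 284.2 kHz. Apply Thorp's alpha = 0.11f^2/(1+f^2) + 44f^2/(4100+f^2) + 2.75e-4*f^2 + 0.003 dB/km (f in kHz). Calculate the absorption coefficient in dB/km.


f^2 = 80769.64
alpha = 0.11*80769.64/(1+80769.64) + 44*80769.64/(4100+80769.64) + 2.75e-4*80769.64 + 0.003 = 64.199

64.199 dB/km


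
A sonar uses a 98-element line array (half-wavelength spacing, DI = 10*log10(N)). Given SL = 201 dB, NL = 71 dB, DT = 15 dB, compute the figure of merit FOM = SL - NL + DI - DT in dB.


Step 1: DI = 10*log10(98) = 19.91 dB
Step 2: FOM = SL - NL + DI - DT = 201 - 71 + 19.91 - 15 = 134.91

134.91 dB


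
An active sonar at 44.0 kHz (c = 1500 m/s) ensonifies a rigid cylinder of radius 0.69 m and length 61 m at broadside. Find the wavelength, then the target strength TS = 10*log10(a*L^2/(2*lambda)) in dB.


Step 1: lambda = c/f = 1500/44000 = 0.03409 m
Step 2: TS = 10*log10(a*L^2/(2*lambda)) = 10*log10(0.69*61^2/(2*0.03409)) = 45.76

45.76 dB


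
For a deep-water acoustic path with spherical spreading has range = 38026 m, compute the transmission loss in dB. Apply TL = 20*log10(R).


TL = 20*log10(38026) = 91.6

91.6 dB


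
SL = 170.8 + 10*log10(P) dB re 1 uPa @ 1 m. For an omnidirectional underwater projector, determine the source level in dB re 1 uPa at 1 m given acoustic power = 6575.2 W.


SL = 170.8 + 10*log10(6575.2) = 170.8 + 38.18 = 208.98

208.98 dB


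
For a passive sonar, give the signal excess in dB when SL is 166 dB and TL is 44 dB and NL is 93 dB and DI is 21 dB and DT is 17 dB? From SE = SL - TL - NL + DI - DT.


33 dB


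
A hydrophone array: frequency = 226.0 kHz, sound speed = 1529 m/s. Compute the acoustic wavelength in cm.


lambda = c/f = 1529 / 226000 = 0.0068 m = 0.68 cm

0.68 cm


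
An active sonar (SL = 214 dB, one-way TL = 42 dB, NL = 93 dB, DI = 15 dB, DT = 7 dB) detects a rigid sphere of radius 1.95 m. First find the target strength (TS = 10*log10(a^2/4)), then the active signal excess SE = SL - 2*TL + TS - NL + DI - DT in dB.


Step 1: TS = 10*log10(1.95^2/4) = -0.22 dB
Step 2: SE = SL - 2*TL + TS - NL + DI - DT = 214 - 2*42 + (-0.22) - 93 + 15 - 7 = 44.78

44.78 dB


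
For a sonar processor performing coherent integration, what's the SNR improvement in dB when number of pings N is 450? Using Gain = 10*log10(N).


26.53 dB


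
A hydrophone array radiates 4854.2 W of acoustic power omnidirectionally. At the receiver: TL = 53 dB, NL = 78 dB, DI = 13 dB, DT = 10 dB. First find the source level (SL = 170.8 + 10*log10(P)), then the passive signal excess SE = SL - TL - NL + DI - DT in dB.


Step 1: SL = 170.8 + 10*log10(4854.2) = 207.66 dB
Step 2: SE = SL - TL - NL + DI - DT = 207.66 - 53 - 78 + 13 - 10 = 79.66

79.66 dB


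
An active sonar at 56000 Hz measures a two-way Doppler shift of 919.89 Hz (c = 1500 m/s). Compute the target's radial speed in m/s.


12.32 m/s


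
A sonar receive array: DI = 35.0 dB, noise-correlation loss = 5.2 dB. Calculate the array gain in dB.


29.8 dB


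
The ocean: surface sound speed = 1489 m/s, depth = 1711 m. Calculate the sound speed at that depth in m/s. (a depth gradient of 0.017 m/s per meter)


c = 1489 + 0.017 * 1711 = 1518.087

1518.087 m/s


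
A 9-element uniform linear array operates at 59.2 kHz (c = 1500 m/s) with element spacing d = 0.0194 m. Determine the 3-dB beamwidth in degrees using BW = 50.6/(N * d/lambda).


Step 1: lambda = 1500/59200 = 0.02534 m
Step 2: d/lambda = 0.0194/0.02534 = 0.7656
Step 3: BW = 50.6/(N * d/lambda) = 50.6/(9 * 0.7656) = 7.34

7.34 deg


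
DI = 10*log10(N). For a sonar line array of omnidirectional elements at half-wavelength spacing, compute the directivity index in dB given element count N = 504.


DI = 10*log10(504) = 27.02

27.02 dB


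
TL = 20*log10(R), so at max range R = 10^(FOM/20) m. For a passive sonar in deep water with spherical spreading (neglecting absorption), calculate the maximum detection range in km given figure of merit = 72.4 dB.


At max range FOM = TL, so 20*log10(R) = 72.4
R = 10^(72.4/20) = 4168.69 m = 4.17 km

4.17 km


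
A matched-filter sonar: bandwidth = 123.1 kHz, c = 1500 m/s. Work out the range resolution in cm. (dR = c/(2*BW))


dR = c/(2*BW) = 1500 / (2 * 123.1e3) = 0.0061 m = 0.61 cm

0.61 cm


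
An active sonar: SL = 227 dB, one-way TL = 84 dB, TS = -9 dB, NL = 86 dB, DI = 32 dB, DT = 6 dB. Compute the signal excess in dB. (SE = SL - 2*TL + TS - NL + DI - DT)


SE = SL - 2*TL + TS - NL + DI - DT = 227 - 2*84 + (-9) - 86 + 32 - 6 = -10

-10 dB


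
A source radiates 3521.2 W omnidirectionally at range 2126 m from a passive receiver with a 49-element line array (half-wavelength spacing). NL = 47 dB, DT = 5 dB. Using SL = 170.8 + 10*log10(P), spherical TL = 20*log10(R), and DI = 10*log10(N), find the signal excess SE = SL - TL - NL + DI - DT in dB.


Step 1: SL = 170.8 + 10*log10(3521.2) = 206.27 dB
Step 2: TL = 20*log10(2126) = 66.55 dB
Step 3: DI = 10*log10(49) = 16.9 dB
Step 4: SE = SL - TL - NL + DI - DT = 206.27 - 66.55 - 47 + 16.9 - 5 = 104.62

104.62 dB


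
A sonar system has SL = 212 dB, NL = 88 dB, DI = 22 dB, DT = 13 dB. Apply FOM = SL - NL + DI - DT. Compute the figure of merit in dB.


FOM = SL - NL + DI - DT = 212 - 88 + 22 - 13 = 133

133 dB


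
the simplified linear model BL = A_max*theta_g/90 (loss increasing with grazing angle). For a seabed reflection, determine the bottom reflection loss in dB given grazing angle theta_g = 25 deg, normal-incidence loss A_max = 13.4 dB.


3.72 dB


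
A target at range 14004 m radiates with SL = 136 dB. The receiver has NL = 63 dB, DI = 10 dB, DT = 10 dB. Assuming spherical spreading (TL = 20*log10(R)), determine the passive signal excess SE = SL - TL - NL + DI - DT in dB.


Step 1: TL = 20*log10(14004) = 82.93 dB
Step 2: SE = 136 - 82.93 - 63 + 10 - 10 = -9.93

-9.93 dB


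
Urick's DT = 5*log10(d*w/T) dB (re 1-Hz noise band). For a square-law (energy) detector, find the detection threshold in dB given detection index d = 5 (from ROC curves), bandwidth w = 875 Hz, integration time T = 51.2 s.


9.66 dB


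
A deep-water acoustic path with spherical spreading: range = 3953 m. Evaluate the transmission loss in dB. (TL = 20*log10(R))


71.94 dB


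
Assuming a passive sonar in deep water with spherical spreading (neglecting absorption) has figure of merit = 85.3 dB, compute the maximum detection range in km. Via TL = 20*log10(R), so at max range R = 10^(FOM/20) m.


At max range FOM = TL, so 20*log10(R) = 85.3
R = 10^(85.3/20) = 18407.72 m = 18.41 km

18.41 km


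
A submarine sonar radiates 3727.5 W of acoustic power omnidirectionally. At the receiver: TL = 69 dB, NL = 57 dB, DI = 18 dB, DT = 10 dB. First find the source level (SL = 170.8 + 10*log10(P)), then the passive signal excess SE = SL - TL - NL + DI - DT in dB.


Step 1: SL = 170.8 + 10*log10(3727.5) = 206.51 dB
Step 2: SE = SL - TL - NL + DI - DT = 206.51 - 69 - 57 + 18 - 10 = 88.51

88.51 dB


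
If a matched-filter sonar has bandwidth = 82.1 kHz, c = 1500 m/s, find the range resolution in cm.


dR = c/(2*BW) = 1500 / (2 * 82.1e3) = 0.0091 m = 0.91 cm

0.91 cm


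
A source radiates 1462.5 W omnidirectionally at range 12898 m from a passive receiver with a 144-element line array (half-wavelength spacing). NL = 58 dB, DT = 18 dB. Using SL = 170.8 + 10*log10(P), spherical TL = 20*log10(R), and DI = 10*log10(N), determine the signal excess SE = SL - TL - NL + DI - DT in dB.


65.82 dB


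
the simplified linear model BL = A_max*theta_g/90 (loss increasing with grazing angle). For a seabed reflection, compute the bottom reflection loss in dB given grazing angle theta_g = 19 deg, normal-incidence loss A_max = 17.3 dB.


BL = A_max * theta_g / 90 = 17.3 * 19 / 90 = 3.65

3.65 dB


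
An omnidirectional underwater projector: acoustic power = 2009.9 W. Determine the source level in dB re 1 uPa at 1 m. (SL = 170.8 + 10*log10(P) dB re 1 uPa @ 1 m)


203.83 dB


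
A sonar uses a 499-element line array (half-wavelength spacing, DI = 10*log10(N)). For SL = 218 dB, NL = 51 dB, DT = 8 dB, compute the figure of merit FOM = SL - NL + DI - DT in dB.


185.98 dB


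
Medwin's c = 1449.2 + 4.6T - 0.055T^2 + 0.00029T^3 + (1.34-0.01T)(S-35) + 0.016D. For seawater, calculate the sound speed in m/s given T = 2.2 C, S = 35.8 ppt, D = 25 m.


c = 1449.2 + 4.6*2.2 - 0.055*2.2^2 + 0.00029*2.2^3 + (1.34 - 0.01*2.2)*(35.8 - 35) + 0.016*25 = 1460.51

1460.51 m/s


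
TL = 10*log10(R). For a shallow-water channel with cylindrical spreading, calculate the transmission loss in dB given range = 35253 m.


TL = 10*log10(35253) = 45.47

45.47 dB


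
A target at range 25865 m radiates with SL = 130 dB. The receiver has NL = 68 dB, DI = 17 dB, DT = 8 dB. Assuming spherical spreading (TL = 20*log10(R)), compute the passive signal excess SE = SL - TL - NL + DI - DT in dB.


Step 1: TL = 20*log10(25865) = 88.25 dB
Step 2: SE = 130 - 88.25 - 68 + 17 - 8 = -17.25

-17.25 dB


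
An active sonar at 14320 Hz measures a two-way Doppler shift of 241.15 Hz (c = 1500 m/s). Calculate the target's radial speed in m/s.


From fd = 2*f*v/c, v = c*fd/(2*f) = 1500 * 241.15 / (2*14320) = 12.63

12.63 m/s


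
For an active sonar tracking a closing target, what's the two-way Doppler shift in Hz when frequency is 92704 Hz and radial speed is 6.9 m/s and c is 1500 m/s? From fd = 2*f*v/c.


852.88 Hz


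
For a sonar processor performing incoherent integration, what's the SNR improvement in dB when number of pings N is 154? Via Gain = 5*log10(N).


Gain = 5*log10(154) = 10.94

10.94 dB


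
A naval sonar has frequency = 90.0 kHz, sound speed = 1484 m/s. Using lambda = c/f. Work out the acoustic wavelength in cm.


1.65 cm


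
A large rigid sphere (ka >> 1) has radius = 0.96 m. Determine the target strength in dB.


TS = 10*log10(0.96^2 / 4) = 10*log10(0.2304) = -6.38

-6.38 dB


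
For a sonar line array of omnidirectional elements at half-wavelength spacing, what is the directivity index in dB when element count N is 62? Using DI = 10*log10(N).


17.92 dB


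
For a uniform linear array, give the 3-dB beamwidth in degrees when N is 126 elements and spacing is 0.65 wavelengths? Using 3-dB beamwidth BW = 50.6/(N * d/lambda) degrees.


BW = 50.6 / (126 * 0.65) = 50.6 / 81.9 = 0.62

0.62 deg


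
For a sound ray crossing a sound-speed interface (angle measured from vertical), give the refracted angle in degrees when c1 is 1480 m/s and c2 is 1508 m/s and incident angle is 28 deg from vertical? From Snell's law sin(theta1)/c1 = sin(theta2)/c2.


sin(theta2) = (c2/c1)*sin(theta1) = (1508/1480)*sin(28 deg) = 0.47835
theta2 = arcsin(0.47835) = 28.58

28.58 deg


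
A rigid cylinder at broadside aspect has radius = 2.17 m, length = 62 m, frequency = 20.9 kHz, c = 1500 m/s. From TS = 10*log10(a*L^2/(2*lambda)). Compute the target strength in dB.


lambda = 1500/20900 = 0.07177 m
TS = 10*log10(2.17*62^2/(2*0.07177)) = 47.64

47.64 dB


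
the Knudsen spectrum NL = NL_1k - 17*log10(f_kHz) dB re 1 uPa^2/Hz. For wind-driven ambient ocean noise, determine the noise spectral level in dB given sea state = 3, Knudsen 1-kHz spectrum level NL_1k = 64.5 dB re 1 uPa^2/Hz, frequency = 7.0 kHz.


50.13 dB


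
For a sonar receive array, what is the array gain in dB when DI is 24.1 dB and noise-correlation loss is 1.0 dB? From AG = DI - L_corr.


23.1 dB


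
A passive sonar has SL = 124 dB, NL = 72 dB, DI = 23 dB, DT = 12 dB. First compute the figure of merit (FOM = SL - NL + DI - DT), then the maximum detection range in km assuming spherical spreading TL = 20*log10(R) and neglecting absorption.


Step 1: FOM = SL - NL + DI - DT = 124 - 72 + 23 - 12 = 63 dB
Step 2: at max range FOM = TL = 20*log10(R), so R = 10^(63/20) = 1412.54 m = 1.41 km

1.41 km


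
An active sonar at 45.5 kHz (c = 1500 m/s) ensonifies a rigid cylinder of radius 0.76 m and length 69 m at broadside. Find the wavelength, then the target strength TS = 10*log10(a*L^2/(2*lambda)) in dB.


Step 1: lambda = c/f = 1500/45500 = 0.03297 m
Step 2: TS = 10*log10(a*L^2/(2*lambda)) = 10*log10(0.76*69^2/(2*0.03297)) = 47.39

47.39 dB


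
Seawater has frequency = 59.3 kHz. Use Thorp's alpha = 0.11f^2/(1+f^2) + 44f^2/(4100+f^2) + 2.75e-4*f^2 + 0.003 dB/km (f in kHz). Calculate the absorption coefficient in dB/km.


f^2 = 3516.49
alpha = 0.11*3516.49/(1+3516.49) + 44*3516.49/(4100+3516.49) + 2.75e-4*3516.49 + 0.003 = 21.395

21.395 dB/km


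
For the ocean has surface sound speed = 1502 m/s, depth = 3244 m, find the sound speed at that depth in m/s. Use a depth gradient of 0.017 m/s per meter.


c = 1502 + 0.017 * 3244 = 1557.148

1557.148 m/s


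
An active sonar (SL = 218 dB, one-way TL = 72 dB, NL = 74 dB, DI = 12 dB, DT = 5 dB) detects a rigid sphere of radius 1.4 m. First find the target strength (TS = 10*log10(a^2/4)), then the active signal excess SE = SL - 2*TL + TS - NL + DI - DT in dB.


Step 1: TS = 10*log10(1.4^2/4) = -3.1 dB
Step 2: SE = SL - 2*TL + TS - NL + DI - DT = 218 - 2*72 + (-3.1) - 74 + 12 - 5 = 3.9

3.9 dB


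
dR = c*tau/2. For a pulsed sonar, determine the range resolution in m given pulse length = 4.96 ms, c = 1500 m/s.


3.72 m


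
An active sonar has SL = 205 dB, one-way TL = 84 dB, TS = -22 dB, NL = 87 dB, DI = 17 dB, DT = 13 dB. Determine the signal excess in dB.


SE = SL - 2*TL + TS - NL + DI - DT = 205 - 2*84 + (-22) - 87 + 17 - 13 = -68

-68 dB


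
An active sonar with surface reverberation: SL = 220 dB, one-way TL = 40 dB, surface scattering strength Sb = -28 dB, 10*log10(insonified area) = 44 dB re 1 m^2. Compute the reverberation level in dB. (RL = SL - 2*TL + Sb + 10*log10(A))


156 dB


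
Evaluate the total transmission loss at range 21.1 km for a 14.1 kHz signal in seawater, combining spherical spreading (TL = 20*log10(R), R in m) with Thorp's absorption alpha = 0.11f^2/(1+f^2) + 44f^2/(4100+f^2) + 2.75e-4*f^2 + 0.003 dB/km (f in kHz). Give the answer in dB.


Step 1 (Thorp): alpha = 0.11*198.81/(1+198.81) + 44*198.81/(4100+198.81) + 2.75e-4*198.81 + 0.003 = 2.202 dB/km
Step 2: TL_spread = 20*log10(21100) = 86.49 dB
Step 3: TL_abs = alpha*R = 2.202 * 21.1 = 46.46 dB
Step 4: TL_total = 86.49 + 46.46 = 132.95

132.95 dB
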